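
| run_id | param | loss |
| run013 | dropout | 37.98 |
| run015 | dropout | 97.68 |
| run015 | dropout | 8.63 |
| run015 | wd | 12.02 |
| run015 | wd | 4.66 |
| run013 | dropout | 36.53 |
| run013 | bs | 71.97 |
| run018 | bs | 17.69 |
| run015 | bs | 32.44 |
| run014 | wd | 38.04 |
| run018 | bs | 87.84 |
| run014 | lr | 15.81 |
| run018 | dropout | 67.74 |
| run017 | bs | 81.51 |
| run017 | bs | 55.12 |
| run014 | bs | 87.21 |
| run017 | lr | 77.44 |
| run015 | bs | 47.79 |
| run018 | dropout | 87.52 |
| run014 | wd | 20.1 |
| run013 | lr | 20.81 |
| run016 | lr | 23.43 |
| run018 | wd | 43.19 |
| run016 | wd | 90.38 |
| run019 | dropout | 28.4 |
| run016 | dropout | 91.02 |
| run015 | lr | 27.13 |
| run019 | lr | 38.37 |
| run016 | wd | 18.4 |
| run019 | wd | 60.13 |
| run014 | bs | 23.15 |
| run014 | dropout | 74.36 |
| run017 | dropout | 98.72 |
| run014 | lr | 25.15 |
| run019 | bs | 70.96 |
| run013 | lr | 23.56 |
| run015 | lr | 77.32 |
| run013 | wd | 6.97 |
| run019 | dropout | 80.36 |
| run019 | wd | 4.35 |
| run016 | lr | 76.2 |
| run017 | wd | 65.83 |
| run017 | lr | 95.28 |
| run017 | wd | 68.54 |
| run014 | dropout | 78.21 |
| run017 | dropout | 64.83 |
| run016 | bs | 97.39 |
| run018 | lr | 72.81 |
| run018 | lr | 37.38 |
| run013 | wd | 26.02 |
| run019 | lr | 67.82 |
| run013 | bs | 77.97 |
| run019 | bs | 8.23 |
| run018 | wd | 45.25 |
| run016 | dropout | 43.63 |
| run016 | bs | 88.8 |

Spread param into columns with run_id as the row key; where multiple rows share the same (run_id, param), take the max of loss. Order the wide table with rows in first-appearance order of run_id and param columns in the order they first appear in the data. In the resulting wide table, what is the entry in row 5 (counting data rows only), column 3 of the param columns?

With rows in first-appearance order of run_id, row 5 is run_id=run017. param columns in first-appearance order: dropout, wd, bs, lr; column 3 is bs.
Long rows with run_id=run017, param=bs: max(81.51, 55.12) = 81.51.

81.51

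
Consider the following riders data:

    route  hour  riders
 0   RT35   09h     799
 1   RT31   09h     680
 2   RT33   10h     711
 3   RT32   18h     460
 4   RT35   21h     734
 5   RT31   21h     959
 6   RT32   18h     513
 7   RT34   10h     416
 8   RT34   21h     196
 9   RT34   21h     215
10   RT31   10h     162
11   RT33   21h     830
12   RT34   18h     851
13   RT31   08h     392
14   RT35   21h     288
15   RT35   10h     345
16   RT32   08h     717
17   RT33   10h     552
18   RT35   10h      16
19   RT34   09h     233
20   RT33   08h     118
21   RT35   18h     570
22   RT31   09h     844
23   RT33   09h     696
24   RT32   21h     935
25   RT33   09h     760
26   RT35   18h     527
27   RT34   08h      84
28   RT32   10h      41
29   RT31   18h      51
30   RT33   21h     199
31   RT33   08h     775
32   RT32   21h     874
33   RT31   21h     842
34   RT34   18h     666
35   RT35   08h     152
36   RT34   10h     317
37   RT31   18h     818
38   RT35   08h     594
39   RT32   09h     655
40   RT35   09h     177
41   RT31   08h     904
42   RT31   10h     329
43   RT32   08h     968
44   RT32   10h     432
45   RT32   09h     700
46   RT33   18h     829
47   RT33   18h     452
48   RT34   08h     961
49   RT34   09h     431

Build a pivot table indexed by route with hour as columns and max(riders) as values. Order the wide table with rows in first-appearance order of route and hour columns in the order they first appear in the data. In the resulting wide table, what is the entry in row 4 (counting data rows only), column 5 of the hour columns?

With rows in first-appearance order of route, row 4 is route=RT32. hour columns in first-appearance order: 09h, 10h, 18h, 21h, 08h; column 5 is 08h.
Long rows with route=RT32, hour=08h: max(717, 968) = 968.

968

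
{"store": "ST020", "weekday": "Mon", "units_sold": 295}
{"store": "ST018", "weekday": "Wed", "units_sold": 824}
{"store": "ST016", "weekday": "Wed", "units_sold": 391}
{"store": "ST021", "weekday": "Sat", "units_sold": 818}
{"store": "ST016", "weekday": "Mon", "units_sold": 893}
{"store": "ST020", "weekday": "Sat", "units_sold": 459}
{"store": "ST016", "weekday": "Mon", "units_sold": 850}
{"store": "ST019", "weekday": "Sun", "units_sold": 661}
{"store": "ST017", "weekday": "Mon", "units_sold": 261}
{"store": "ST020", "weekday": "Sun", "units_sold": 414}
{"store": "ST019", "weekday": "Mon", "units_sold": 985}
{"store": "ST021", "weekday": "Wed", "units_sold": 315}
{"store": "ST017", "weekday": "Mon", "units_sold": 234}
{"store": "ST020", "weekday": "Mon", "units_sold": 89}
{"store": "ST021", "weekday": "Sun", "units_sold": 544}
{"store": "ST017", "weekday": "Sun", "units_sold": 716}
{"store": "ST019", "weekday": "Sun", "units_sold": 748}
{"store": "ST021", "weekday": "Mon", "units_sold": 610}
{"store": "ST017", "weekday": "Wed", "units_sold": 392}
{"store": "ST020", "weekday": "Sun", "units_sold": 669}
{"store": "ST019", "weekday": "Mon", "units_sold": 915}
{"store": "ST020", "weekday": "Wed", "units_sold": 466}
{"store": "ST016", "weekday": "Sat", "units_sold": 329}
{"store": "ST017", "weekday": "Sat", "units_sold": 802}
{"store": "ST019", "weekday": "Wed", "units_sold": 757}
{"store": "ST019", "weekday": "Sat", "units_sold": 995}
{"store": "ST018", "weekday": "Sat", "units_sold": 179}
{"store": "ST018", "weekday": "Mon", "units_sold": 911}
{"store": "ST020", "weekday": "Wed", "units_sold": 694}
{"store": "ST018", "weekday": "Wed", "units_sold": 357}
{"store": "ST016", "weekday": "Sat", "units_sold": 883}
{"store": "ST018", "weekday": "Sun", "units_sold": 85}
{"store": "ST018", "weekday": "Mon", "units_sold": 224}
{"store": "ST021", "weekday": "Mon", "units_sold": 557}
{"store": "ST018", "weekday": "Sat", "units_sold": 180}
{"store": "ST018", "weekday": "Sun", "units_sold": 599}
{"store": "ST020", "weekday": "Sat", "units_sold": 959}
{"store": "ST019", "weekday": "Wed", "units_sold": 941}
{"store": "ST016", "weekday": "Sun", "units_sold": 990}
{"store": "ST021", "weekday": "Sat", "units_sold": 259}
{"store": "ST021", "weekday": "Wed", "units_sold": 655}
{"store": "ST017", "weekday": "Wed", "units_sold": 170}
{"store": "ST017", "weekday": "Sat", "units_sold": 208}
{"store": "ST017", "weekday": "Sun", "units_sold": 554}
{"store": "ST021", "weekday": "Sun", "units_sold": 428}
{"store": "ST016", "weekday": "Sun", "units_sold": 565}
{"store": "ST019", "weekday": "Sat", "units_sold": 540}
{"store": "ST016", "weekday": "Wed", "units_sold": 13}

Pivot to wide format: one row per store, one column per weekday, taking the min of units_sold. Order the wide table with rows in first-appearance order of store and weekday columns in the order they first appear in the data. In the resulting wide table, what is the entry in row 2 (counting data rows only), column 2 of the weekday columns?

357

With rows in first-appearance order of store, row 2 is store=ST018. weekday columns in first-appearance order: Mon, Wed, Sat, Sun; column 2 is Wed.
Long rows with store=ST018, weekday=Wed: min(824, 357) = 357.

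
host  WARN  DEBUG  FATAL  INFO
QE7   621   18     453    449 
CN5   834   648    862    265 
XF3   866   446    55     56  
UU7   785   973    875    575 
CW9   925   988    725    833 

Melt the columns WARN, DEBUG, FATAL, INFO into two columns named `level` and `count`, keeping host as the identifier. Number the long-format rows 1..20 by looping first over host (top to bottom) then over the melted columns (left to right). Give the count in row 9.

866

20 rows total (5 × 4). Row 9: index ⌊(9-1)/4⌋ = 2 into host → XF3; (9-1) mod 4 = 0 into the melted columns → WARN.
So row 9 is (XF3, WARN, 866); count = 866.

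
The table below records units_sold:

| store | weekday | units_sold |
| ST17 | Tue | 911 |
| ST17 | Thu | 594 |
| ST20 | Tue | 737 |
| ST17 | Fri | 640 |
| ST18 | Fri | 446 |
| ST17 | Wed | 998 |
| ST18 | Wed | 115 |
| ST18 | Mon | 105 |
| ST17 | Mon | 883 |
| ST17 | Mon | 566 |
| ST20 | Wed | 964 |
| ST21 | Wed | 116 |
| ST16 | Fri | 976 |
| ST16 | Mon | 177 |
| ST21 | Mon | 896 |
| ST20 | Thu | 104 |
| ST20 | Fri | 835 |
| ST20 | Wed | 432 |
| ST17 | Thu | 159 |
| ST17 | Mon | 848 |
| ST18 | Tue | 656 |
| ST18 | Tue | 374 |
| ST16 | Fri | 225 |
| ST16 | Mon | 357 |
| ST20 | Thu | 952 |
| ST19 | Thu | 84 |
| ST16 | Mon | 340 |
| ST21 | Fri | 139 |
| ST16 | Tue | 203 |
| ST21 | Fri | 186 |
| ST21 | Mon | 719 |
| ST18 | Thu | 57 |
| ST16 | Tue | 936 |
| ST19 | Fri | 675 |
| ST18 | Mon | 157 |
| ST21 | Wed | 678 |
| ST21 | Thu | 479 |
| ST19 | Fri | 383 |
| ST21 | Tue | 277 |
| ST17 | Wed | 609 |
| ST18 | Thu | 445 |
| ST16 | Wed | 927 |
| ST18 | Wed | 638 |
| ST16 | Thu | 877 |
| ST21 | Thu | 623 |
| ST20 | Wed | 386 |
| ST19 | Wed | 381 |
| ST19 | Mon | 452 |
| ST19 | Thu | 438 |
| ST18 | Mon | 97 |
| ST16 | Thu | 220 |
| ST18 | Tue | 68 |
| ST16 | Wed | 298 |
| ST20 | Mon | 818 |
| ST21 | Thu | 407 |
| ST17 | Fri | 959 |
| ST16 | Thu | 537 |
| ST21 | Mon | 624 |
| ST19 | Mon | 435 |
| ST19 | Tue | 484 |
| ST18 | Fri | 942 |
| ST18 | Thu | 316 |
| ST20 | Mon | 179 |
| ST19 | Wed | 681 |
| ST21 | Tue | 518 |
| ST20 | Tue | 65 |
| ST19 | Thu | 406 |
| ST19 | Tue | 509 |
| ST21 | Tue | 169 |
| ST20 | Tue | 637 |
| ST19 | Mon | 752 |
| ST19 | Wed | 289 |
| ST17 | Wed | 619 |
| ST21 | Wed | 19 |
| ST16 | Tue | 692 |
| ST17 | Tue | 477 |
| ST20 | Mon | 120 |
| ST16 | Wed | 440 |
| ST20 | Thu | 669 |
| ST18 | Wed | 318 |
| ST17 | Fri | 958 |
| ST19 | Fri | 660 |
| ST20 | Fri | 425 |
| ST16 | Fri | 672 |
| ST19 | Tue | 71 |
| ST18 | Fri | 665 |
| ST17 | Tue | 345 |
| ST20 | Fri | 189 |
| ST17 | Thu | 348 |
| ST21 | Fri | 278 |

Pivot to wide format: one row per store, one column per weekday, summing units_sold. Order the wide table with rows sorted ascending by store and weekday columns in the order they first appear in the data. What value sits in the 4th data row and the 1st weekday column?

1064

With rows sorted ascending by store, row 4 is store=ST19. weekday columns in first-appearance order: Tue, Thu, Fri, Wed, Mon; column 1 is Tue.
Long rows with store=ST19, weekday=Tue: 484 + 509 + 71 = 1064.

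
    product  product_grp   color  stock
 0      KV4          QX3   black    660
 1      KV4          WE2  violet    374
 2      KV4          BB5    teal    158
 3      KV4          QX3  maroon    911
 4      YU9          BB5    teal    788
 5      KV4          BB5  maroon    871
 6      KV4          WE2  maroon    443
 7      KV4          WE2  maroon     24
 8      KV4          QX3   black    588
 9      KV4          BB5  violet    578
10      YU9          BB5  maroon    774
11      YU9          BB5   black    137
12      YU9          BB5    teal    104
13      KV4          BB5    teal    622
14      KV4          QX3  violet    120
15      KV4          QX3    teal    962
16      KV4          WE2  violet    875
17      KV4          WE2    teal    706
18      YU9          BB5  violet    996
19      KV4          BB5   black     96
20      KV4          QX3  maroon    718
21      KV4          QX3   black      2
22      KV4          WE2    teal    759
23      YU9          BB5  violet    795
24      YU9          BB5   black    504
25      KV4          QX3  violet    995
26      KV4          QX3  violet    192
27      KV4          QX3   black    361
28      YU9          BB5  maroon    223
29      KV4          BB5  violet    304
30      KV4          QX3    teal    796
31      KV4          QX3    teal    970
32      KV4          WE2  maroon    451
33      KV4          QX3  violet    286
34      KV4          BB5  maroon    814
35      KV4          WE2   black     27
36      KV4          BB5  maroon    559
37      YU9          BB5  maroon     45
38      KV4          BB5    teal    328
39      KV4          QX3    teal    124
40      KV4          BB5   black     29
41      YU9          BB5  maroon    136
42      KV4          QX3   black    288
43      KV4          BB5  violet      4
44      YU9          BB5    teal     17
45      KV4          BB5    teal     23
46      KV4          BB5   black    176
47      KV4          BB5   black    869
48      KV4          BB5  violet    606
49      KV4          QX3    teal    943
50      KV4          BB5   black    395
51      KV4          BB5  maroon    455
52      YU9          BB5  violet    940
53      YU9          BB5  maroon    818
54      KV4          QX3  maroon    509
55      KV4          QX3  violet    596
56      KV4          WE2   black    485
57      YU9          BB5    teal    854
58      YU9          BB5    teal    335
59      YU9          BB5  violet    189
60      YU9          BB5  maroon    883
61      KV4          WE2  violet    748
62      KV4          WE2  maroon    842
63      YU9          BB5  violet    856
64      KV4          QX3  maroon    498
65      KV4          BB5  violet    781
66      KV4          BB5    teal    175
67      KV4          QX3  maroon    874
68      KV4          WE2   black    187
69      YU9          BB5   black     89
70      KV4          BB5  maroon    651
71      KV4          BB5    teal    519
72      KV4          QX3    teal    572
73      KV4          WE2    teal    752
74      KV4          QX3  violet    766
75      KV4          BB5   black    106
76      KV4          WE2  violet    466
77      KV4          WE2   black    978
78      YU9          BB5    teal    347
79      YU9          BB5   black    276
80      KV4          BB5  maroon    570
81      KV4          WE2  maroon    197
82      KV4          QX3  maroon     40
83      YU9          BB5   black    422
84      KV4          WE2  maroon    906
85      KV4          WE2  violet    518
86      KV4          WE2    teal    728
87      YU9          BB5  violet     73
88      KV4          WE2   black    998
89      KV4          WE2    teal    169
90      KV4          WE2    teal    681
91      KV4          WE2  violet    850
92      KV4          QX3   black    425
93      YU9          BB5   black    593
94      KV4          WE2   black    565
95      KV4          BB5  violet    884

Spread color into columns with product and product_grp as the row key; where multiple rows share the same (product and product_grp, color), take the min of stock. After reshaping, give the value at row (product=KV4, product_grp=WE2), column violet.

Rows with product=KV4, product_grp=WE2 and color=violet: stock values are 374, 875, 748, 466, 518, 850.
min(374, 875, 748, 466, 518, 850) = 374.

374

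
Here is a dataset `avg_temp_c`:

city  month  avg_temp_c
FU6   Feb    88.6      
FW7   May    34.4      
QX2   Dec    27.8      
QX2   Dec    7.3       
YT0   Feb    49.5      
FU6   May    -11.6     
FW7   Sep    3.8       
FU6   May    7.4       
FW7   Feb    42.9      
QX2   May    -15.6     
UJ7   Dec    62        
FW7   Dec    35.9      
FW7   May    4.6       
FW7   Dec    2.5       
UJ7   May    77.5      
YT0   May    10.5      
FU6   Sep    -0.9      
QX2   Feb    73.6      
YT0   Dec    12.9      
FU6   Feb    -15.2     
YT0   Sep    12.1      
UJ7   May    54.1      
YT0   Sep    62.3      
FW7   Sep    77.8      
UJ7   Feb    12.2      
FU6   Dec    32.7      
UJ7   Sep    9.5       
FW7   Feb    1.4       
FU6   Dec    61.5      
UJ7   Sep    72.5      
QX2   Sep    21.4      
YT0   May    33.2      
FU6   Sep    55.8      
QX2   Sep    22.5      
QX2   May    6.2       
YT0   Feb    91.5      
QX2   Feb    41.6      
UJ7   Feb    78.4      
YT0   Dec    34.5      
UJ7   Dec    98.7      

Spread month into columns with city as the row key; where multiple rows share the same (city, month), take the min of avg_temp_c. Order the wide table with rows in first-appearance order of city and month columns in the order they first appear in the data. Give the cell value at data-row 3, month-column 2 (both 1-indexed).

With rows in first-appearance order of city, row 3 is city=QX2. month columns in first-appearance order: Feb, May, Dec, Sep; column 2 is May.
Long rows with city=QX2, month=May: min(-15.6, 6.2) = -15.6.

-15.6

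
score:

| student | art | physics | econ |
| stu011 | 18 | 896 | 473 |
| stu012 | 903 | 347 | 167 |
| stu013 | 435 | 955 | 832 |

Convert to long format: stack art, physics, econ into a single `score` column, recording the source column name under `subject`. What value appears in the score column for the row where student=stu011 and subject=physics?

896

Unpivoting turns each (student, wide-column) pair into one long row.
The wide cell at row stu011, column physics holds 896, so the long row (stu011, physics) has score=896.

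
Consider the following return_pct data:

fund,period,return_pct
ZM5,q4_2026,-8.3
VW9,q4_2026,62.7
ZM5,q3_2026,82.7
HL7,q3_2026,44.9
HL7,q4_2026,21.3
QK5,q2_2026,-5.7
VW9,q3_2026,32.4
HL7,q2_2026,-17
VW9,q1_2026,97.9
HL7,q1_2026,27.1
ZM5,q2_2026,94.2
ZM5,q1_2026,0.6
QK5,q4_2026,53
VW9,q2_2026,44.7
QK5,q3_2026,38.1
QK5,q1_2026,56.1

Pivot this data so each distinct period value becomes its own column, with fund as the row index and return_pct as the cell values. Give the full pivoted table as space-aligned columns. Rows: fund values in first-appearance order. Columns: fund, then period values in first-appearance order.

fund  q4_2026  q3_2026  q2_2026  q1_2026
ZM5   -8.3     82.7     94.2     0.6    
VW9   62.7     32.4     44.7     97.9   
HL7   21.3     44.9     -17      27.1   
QK5   53       38.1     -5.7     56.1   

Columns: fund plus the 4 distinct period values (q4_2026, q3_2026, q2_2026, q1_2026).
For example, row ZM5 column q4_2026 takes return_pct=-8.3 from the long row (ZM5, q4_2026).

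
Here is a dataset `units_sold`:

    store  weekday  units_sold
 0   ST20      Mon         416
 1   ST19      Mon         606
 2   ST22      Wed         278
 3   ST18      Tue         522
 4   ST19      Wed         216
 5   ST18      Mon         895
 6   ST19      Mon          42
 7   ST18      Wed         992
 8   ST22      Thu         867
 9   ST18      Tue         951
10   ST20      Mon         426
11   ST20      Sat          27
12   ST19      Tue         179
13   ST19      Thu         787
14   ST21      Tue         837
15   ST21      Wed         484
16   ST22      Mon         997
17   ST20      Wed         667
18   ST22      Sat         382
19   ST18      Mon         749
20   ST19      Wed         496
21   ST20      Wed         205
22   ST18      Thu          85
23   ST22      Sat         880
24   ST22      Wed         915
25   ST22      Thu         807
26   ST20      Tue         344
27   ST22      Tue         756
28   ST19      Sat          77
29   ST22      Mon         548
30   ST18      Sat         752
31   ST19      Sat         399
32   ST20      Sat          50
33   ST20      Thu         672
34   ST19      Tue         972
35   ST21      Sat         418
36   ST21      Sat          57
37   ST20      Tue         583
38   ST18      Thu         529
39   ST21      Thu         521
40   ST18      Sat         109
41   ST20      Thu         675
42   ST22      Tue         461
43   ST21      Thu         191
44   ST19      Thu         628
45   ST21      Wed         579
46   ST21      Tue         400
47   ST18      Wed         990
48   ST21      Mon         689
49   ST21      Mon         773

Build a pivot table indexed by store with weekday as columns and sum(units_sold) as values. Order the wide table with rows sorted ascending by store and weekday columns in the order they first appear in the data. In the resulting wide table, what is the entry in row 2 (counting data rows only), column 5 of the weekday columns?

476

With rows sorted ascending by store, row 2 is store=ST19. weekday columns in first-appearance order: Mon, Wed, Tue, Thu, Sat; column 5 is Sat.
Long rows with store=ST19, weekday=Sat: 77 + 399 = 476.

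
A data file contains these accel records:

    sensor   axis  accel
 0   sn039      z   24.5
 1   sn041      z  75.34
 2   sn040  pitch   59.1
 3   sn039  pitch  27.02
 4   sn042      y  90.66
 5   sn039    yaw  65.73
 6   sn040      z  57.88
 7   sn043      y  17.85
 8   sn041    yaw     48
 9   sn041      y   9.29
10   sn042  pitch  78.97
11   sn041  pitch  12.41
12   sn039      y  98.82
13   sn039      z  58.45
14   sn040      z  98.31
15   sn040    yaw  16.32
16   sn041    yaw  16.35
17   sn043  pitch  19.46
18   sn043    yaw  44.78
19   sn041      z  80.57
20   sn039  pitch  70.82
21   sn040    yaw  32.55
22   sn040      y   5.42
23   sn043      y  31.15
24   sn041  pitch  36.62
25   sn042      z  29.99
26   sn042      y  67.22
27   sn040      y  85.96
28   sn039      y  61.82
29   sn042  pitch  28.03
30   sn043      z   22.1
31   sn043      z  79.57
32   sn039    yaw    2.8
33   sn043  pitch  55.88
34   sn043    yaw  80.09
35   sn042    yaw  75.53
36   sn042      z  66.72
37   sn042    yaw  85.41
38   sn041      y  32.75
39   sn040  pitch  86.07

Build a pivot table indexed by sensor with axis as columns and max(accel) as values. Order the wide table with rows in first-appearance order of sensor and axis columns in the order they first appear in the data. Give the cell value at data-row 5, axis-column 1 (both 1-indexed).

79.57

With rows in first-appearance order of sensor, row 5 is sensor=sn043. axis columns in first-appearance order: z, pitch, y, yaw; column 1 is z.
Long rows with sensor=sn043, axis=z: max(22.1, 79.57) = 79.57.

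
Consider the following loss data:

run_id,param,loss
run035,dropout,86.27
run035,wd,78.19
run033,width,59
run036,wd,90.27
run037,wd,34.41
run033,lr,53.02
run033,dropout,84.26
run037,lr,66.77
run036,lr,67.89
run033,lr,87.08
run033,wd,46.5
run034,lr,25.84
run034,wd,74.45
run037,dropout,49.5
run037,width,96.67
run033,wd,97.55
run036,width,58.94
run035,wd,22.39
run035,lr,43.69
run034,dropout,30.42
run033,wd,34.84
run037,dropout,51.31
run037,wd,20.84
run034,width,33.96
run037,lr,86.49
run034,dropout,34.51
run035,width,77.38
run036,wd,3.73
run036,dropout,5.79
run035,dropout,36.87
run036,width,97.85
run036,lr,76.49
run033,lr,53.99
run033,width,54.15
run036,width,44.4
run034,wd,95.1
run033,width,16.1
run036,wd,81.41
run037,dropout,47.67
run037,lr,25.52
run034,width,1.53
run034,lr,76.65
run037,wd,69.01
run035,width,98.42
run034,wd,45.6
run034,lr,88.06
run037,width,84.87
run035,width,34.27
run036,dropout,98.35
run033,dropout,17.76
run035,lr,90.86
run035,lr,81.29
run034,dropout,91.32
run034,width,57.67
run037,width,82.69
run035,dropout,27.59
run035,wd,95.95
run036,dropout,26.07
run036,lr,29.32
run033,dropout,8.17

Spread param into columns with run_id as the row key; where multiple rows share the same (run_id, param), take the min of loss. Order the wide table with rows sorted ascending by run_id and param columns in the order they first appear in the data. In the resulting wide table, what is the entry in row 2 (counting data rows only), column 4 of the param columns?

25.84

With rows sorted ascending by run_id, row 2 is run_id=run034. param columns in first-appearance order: dropout, wd, width, lr; column 4 is lr.
Long rows with run_id=run034, param=lr: min(25.84, 76.65, 88.06) = 25.84.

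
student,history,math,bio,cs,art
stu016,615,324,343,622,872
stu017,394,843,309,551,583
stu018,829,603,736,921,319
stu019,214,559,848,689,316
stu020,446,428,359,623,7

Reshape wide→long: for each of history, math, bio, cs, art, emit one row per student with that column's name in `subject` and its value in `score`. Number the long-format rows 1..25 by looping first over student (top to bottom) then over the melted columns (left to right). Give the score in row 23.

359

25 rows total (5 × 5). Row 23: index ⌊(23-1)/5⌋ = 4 into student → stu020; (23-1) mod 5 = 2 into the melted columns → bio.
So row 23 is (stu020, bio, 359); score = 359.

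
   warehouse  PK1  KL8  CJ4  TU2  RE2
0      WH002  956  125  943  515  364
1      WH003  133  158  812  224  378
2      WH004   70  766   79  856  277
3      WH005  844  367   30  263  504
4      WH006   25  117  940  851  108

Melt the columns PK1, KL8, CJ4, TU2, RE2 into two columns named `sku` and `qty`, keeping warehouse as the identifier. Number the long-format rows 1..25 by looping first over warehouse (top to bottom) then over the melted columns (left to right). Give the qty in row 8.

25 rows total (5 × 5). Row 8: index ⌊(8-1)/5⌋ = 1 into warehouse → WH003; (8-1) mod 5 = 2 into the melted columns → CJ4.
So row 8 is (WH003, CJ4, 812); qty = 812.

812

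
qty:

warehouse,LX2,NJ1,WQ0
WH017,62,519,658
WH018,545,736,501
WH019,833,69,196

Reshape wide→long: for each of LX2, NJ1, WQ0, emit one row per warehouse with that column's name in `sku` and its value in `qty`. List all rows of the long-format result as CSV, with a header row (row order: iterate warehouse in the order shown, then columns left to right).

warehouse,sku,qty
WH017,LX2,62
WH017,NJ1,519
WH017,WQ0,658
WH018,LX2,545
WH018,NJ1,736
WH018,WQ0,501
WH019,LX2,833
WH019,NJ1,69
WH019,WQ0,196

Each (warehouse, column) pair becomes one row: 3 × 3 = 9 rows.
For example, (WH017, LX2) → qty=62.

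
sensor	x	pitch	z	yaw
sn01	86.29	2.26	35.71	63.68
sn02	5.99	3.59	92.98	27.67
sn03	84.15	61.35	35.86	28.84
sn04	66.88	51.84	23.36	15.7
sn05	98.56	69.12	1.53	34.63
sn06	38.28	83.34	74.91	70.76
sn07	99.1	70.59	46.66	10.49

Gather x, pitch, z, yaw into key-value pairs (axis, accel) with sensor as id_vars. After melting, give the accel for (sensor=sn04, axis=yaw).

Unpivoting turns each (sensor, wide-column) pair into one long row.
The wide cell at row sn04, column yaw holds 15.7, so the long row (sn04, yaw) has accel=15.7.

15.7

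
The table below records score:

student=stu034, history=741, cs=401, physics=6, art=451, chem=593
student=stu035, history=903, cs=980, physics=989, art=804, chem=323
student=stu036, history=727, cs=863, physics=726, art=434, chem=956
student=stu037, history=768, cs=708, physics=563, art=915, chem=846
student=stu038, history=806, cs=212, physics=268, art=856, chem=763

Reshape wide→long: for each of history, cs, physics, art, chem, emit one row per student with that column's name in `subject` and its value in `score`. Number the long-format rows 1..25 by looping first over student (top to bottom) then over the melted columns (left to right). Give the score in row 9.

25 rows total (5 × 5). Row 9: index ⌊(9-1)/5⌋ = 1 into student → stu035; (9-1) mod 5 = 3 into the melted columns → art.
So row 9 is (stu035, art, 804); score = 804.

804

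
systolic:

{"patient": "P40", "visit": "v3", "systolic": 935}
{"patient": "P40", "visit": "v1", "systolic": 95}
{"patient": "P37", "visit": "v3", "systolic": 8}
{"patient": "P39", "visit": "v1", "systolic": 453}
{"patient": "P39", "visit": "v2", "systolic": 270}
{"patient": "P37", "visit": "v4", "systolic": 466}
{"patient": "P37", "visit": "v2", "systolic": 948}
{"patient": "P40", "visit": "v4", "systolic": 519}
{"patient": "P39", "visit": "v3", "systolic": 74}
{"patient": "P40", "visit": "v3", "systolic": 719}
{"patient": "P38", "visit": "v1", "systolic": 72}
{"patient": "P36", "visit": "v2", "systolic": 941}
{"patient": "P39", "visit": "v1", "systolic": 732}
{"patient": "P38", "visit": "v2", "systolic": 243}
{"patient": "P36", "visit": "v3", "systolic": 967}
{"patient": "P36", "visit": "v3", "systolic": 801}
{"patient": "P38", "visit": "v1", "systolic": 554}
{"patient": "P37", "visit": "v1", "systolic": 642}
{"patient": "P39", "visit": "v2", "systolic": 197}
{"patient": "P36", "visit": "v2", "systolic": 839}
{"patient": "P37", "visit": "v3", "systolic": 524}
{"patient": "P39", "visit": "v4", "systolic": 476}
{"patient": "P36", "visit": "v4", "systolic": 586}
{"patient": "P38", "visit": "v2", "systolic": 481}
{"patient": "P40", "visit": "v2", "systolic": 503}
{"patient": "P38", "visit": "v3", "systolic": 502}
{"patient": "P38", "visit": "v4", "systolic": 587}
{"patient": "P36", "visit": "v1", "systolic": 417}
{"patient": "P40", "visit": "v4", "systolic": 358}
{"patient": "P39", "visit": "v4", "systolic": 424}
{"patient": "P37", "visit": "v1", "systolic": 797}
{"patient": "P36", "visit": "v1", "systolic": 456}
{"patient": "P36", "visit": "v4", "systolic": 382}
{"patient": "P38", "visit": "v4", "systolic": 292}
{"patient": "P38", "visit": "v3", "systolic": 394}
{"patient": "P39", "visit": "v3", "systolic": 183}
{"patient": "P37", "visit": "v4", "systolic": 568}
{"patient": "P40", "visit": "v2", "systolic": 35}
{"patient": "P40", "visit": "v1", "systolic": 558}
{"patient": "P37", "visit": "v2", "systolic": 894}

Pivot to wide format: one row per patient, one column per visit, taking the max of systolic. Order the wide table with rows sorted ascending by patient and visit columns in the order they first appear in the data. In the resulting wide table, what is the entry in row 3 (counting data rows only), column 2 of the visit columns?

With rows sorted ascending by patient, row 3 is patient=P38. visit columns in first-appearance order: v3, v1, v2, v4; column 2 is v1.
Long rows with patient=P38, visit=v1: max(72, 554) = 554.

554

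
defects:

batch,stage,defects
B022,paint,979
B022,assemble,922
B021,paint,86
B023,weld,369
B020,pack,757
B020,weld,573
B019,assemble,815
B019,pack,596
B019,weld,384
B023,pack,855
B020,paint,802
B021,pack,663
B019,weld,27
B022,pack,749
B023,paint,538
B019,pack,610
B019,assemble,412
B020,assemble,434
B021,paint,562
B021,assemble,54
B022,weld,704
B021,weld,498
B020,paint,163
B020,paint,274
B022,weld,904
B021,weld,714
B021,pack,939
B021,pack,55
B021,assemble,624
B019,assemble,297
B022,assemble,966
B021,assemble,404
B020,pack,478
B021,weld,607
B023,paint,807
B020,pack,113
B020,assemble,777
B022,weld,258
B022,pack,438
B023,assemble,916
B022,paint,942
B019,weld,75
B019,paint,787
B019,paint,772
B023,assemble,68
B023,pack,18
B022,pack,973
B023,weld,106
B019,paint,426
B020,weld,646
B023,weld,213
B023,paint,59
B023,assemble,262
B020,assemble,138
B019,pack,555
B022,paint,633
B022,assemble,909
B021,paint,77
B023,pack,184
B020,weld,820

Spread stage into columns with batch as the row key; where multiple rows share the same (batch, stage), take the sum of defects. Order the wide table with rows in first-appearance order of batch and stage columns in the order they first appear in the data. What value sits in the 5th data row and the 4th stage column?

1761

With rows in first-appearance order of batch, row 5 is batch=B019. stage columns in first-appearance order: paint, assemble, weld, pack; column 4 is pack.
Long rows with batch=B019, stage=pack: 596 + 610 + 555 = 1761.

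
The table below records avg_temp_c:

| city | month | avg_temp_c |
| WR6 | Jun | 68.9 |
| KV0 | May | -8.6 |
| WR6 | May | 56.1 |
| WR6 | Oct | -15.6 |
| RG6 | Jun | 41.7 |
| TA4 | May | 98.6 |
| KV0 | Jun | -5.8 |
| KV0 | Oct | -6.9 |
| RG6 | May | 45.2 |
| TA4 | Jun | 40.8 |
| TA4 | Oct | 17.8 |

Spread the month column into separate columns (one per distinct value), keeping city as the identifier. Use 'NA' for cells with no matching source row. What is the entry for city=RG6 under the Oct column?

NA

No long-format row has city=RG6 and month=Oct, so the cell is NA.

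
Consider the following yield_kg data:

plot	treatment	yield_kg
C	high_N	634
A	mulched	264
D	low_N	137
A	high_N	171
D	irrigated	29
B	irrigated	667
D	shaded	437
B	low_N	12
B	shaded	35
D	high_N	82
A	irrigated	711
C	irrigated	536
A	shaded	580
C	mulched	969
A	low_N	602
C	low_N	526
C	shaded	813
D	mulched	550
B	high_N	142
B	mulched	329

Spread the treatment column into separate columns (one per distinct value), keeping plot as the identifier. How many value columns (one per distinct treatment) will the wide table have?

5 distinct treatment values: shaded, irrigated, mulched, low_N, high_N.

5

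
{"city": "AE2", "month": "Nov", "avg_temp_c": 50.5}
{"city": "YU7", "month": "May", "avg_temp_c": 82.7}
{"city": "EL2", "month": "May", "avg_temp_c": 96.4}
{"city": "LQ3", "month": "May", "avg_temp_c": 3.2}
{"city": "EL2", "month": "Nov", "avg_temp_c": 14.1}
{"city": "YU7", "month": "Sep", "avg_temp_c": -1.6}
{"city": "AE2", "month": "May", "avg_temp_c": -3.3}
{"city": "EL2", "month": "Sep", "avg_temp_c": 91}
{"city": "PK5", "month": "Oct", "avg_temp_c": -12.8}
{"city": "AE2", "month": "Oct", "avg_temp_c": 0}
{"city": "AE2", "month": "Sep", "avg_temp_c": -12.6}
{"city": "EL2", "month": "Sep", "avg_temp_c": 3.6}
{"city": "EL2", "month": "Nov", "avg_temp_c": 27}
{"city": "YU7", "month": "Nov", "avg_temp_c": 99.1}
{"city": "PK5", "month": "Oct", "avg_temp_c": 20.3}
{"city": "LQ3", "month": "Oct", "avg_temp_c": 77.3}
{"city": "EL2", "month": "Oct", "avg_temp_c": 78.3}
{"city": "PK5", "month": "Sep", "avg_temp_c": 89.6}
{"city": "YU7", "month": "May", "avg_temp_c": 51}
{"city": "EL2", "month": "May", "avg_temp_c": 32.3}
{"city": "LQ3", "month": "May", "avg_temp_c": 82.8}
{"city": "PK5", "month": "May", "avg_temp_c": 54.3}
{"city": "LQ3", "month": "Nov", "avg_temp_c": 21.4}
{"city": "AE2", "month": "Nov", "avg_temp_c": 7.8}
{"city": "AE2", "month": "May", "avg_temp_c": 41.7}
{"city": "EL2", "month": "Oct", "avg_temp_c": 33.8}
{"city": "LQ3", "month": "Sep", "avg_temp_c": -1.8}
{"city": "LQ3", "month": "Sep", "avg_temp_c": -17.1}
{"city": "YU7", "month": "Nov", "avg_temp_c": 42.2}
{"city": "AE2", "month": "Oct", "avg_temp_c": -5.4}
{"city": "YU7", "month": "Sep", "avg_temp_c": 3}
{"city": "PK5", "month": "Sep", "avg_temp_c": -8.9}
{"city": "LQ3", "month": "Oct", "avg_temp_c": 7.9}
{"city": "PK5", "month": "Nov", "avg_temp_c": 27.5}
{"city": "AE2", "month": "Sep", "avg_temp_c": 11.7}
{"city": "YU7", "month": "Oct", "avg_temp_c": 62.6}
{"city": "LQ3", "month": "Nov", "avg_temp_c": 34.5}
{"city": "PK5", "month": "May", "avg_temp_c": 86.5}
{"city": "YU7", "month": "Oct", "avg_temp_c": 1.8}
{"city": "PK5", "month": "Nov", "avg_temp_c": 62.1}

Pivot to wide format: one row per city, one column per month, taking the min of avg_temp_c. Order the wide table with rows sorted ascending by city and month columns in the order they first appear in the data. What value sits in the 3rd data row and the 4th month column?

7.9

With rows sorted ascending by city, row 3 is city=LQ3. month columns in first-appearance order: Nov, May, Sep, Oct; column 4 is Oct.
Long rows with city=LQ3, month=Oct: min(77.3, 7.9) = 7.9.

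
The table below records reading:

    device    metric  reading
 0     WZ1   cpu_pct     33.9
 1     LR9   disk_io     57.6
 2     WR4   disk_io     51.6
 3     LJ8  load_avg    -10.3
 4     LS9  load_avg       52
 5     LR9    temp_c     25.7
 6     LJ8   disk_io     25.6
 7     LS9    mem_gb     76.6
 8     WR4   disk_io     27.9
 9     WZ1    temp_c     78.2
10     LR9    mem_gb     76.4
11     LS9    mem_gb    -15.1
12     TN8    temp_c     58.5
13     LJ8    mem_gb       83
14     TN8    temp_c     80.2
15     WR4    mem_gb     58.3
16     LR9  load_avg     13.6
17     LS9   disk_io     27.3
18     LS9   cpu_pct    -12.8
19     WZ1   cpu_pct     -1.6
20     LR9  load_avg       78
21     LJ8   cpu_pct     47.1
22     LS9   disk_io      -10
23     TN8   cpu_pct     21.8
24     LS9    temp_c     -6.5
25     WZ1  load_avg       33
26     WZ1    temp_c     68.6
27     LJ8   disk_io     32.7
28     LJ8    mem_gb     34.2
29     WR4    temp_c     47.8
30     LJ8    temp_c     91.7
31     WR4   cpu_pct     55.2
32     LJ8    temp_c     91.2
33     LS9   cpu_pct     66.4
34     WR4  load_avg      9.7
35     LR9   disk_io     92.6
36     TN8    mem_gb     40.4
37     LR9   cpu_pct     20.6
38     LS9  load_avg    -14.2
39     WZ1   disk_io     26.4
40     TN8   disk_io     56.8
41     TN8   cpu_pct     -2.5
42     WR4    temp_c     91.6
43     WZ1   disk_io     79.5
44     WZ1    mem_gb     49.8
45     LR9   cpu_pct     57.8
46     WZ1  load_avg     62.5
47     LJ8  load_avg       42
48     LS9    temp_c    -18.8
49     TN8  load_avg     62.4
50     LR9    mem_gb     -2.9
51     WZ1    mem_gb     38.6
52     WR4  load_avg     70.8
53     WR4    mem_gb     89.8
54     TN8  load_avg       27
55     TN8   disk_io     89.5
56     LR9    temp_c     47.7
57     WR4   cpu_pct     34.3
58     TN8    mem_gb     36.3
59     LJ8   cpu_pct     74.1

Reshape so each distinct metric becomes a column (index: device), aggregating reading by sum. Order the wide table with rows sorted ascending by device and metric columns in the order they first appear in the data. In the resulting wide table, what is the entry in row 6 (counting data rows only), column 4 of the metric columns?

146.8

With rows sorted ascending by device, row 6 is device=WZ1. metric columns in first-appearance order: cpu_pct, disk_io, load_avg, temp_c, mem_gb; column 4 is temp_c.
Long rows with device=WZ1, metric=temp_c: 78.2 + 68.6 = 146.8.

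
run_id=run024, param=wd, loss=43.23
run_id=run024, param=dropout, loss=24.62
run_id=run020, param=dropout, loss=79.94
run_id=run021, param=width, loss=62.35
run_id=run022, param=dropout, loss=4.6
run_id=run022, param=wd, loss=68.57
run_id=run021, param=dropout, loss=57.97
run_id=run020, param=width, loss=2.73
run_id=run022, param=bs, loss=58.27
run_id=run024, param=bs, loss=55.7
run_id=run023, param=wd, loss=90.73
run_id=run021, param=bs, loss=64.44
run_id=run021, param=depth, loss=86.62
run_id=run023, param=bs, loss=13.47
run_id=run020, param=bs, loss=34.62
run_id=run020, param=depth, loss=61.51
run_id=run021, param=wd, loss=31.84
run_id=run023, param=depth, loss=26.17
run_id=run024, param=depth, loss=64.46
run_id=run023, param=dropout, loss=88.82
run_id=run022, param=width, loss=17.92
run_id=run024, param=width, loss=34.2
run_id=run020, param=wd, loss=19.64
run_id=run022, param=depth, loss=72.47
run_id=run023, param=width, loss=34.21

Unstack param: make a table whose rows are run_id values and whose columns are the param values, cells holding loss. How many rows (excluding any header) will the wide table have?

5 distinct run_id values → 5 rows.

5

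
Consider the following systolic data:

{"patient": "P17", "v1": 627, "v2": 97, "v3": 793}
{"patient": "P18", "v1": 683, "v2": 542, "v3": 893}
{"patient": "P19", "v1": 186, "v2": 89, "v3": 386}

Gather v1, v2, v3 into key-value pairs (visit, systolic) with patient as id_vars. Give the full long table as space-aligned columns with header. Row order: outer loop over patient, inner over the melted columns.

Each (patient, column) pair becomes one row: 3 × 3 = 9 rows.
For example, (P17, v1) → systolic=627.

patient  visit  systolic
P17      v1     627     
P17      v2     97      
P17      v3     793     
P18      v1     683     
P18      v2     542     
P18      v3     893     
P19      v1     186     
P19      v2     89      
P19      v3     386     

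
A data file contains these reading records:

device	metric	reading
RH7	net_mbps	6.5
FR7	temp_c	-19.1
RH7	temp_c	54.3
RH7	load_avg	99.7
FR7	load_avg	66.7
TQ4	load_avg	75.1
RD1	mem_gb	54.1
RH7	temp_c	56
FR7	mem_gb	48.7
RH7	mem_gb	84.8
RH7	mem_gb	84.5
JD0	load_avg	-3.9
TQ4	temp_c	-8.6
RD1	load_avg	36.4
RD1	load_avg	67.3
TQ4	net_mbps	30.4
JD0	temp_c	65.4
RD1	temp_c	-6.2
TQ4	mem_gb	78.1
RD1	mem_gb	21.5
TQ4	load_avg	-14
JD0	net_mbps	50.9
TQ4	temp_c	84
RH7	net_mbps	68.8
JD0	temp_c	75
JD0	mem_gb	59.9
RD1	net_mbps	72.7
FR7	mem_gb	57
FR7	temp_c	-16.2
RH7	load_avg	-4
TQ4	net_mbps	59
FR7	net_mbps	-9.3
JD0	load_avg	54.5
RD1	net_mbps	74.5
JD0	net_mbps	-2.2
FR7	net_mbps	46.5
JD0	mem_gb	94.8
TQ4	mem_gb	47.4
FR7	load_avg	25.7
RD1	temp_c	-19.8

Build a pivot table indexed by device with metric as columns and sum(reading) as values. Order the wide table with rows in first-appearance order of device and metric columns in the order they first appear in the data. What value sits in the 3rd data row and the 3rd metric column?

61.1

With rows in first-appearance order of device, row 3 is device=TQ4. metric columns in first-appearance order: net_mbps, temp_c, load_avg, mem_gb; column 3 is load_avg.
Long rows with device=TQ4, metric=load_avg: 75.1 + -14 = 61.1.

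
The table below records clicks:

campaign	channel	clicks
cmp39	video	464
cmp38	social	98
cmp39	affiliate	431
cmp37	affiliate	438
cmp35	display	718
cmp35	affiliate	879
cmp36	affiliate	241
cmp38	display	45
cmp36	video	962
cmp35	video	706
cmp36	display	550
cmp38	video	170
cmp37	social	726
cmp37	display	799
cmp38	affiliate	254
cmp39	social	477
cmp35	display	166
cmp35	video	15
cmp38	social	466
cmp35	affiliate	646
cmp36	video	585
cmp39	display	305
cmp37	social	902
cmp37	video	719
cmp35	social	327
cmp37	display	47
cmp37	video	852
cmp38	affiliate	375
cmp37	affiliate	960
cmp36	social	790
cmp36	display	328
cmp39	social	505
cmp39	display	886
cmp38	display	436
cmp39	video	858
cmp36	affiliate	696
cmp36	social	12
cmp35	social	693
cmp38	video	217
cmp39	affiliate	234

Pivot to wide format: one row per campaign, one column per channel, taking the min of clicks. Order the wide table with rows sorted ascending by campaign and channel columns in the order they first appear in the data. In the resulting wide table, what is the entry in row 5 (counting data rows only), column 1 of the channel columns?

With rows sorted ascending by campaign, row 5 is campaign=cmp39. channel columns in first-appearance order: video, social, affiliate, display; column 1 is video.
Long rows with campaign=cmp39, channel=video: min(464, 858) = 464.

464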